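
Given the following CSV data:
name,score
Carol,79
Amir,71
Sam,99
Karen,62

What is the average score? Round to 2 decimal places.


Scores: 79, 71, 99, 62
Sum = 311
Count = 4
Average = 311 / 4 = 77.75

ANSWER: 77.75


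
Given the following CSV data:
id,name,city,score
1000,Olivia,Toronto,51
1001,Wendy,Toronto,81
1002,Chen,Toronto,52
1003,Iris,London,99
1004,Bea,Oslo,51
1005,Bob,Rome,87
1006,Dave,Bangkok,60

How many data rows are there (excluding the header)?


Counting rows (excluding header):
Header: id,name,city,score
Data rows: 7

ANSWER: 7


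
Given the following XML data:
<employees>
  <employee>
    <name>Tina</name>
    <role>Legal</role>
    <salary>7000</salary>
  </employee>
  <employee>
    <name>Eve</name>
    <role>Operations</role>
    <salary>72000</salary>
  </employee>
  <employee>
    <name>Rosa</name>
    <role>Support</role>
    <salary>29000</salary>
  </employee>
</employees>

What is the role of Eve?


Searching for <employee> with <name>Eve</name>
Found at position 2
<role>Operations</role>

ANSWER: Operations


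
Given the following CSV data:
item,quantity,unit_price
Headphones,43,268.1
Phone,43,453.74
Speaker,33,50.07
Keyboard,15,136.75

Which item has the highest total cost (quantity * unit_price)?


Computing row totals:
  Headphones: 11528.3
  Phone: 19510.82
  Speaker: 1652.31
  Keyboard: 2051.25
Maximum: Phone (19510.82)

ANSWER: Phone


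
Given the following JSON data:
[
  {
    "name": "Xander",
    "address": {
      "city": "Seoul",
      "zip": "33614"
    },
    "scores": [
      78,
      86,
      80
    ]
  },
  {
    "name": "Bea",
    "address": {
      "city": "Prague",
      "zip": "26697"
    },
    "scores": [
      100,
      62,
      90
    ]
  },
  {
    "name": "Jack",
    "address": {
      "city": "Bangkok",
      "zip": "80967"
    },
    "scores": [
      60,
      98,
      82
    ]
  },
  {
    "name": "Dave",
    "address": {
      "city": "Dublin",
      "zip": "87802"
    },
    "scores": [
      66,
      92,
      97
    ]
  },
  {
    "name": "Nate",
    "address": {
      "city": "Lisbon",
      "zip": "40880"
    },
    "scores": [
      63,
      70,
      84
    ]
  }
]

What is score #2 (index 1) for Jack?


Path: records[2].scores[1]
Value: 98

ANSWER: 98


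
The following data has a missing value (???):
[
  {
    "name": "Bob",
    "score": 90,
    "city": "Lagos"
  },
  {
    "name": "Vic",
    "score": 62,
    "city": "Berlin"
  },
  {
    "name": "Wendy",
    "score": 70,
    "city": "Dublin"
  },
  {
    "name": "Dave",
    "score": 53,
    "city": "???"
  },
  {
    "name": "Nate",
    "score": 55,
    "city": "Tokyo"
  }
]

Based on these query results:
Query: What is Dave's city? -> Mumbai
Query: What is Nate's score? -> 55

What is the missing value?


The missing value is Dave's city
From query: Dave's city = Mumbai

ANSWER: Mumbai


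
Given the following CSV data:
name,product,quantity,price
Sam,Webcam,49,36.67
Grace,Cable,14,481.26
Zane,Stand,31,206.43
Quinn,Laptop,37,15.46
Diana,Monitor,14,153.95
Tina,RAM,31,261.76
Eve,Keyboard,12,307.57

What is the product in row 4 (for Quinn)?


Row 4: Quinn
Column 'product' = Laptop

ANSWER: Laptop


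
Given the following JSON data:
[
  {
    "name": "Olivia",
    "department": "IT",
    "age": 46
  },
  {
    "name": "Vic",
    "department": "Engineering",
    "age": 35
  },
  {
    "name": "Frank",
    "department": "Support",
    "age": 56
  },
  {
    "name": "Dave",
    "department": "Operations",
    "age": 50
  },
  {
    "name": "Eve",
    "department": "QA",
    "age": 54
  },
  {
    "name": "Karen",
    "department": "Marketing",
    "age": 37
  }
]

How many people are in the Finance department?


Scanning records for department = Finance
  No matches found
Count: 0

ANSWER: 0


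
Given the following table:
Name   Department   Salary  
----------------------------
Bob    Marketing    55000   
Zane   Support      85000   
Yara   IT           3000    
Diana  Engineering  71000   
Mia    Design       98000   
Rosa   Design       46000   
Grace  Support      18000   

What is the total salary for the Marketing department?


Marketing department members:
  Bob: 55000
Total = 55000 = 55000

ANSWER: 55000


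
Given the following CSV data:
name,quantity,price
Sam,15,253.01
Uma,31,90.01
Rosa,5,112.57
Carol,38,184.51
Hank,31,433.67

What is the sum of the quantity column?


Values in 'quantity' column:
  Row 1: 15
  Row 2: 31
  Row 3: 5
  Row 4: 38
  Row 5: 31
Sum = 15 + 31 + 5 + 38 + 31 = 120

ANSWER: 120


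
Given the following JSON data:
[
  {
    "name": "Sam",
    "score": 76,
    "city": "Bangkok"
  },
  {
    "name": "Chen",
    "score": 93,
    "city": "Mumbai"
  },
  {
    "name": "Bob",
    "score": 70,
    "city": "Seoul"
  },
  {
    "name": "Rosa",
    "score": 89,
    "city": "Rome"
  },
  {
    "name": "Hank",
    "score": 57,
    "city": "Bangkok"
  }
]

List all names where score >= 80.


Filtering records where score >= 80:
  Sam (score=76) -> no
  Chen (score=93) -> YES
  Bob (score=70) -> no
  Rosa (score=89) -> YES
  Hank (score=57) -> no


ANSWER: Chen, Rosa


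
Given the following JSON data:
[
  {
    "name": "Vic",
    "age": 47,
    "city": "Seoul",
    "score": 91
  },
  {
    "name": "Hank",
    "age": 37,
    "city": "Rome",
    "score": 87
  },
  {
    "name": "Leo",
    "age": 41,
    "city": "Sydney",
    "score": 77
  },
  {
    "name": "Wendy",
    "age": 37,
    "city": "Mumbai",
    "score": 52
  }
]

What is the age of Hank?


Looking up record where name = Hank
Record index: 1
Field 'age' = 37

ANSWER: 37


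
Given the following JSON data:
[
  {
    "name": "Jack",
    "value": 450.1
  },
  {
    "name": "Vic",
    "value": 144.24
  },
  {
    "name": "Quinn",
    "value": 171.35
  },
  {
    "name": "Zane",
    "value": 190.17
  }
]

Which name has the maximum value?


Comparing values:
  Jack: 450.1
  Vic: 144.24
  Quinn: 171.35
  Zane: 190.17
Maximum: Jack (450.1)

ANSWER: Jack


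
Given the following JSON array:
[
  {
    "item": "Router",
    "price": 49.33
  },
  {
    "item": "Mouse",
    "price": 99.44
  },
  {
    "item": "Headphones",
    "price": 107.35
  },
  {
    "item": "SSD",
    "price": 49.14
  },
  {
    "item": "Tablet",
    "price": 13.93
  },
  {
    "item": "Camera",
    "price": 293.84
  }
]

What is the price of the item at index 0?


Array index 0 -> Router
price = 49.33

ANSWER: 49.33


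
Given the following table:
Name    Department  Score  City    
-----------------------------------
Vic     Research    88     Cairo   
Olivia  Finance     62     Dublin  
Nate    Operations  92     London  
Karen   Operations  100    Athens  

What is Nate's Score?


Row 3: Nate
Score = 92

ANSWER: 92


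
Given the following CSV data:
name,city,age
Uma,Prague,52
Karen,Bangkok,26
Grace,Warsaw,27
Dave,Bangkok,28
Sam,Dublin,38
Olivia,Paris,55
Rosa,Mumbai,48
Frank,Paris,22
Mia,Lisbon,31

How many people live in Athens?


Scanning city column for 'Athens':
Total matches: 0

ANSWER: 0


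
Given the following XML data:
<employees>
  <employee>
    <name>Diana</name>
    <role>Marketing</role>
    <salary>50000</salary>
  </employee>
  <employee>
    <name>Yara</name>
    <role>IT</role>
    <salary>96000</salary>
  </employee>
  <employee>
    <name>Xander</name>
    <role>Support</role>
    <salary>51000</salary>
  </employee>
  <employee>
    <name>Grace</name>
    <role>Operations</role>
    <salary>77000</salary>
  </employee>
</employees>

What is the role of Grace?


Searching for <employee> with <name>Grace</name>
Found at position 4
<role>Operations</role>

ANSWER: Operations


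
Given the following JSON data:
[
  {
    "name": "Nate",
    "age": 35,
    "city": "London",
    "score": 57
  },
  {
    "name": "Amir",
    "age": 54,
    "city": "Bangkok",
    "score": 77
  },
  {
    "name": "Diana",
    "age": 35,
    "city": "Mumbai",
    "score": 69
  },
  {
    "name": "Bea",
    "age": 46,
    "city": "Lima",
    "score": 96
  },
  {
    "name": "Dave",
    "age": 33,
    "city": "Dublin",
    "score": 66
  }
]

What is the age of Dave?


Looking up record where name = Dave
Record index: 4
Field 'age' = 33

ANSWER: 33


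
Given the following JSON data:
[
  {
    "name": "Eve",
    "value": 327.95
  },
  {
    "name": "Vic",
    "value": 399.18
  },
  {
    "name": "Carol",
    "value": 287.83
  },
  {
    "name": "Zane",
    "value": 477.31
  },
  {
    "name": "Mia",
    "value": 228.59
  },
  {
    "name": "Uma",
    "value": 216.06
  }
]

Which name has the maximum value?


Comparing values:
  Eve: 327.95
  Vic: 399.18
  Carol: 287.83
  Zane: 477.31
  Mia: 228.59
  Uma: 216.06
Maximum: Zane (477.31)

ANSWER: Zane


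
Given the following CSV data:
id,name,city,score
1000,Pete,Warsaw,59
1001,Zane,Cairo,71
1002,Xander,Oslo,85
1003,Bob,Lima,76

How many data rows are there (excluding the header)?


Counting rows (excluding header):
Header: id,name,city,score
Data rows: 4

ANSWER: 4


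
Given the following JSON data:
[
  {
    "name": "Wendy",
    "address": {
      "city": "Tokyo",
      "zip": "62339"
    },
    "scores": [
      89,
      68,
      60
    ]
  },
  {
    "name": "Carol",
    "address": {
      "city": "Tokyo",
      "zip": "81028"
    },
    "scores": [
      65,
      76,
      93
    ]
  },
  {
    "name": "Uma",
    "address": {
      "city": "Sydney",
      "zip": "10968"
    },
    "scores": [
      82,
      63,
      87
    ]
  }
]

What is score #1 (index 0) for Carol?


Path: records[1].scores[0]
Value: 65

ANSWER: 65


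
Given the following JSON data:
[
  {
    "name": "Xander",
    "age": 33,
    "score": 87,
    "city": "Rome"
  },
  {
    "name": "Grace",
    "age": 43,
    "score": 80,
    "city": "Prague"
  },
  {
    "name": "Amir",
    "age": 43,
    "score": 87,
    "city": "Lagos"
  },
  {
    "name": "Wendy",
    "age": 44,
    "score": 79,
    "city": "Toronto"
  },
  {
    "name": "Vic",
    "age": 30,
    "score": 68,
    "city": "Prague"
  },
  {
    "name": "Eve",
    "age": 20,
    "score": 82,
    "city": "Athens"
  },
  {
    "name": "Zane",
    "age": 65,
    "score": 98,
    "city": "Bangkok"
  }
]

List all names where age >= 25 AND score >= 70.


Checking both conditions:
  Xander (age=33, score=87) -> YES
  Grace (age=43, score=80) -> YES
  Amir (age=43, score=87) -> YES
  Wendy (age=44, score=79) -> YES
  Vic (age=30, score=68) -> no
  Eve (age=20, score=82) -> no
  Zane (age=65, score=98) -> YES


ANSWER: Xander, Grace, Amir, Wendy, Zane


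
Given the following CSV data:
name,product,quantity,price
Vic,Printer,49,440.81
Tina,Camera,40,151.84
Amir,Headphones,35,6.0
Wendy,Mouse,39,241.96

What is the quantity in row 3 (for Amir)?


Row 3: Amir
Column 'quantity' = 35

ANSWER: 35


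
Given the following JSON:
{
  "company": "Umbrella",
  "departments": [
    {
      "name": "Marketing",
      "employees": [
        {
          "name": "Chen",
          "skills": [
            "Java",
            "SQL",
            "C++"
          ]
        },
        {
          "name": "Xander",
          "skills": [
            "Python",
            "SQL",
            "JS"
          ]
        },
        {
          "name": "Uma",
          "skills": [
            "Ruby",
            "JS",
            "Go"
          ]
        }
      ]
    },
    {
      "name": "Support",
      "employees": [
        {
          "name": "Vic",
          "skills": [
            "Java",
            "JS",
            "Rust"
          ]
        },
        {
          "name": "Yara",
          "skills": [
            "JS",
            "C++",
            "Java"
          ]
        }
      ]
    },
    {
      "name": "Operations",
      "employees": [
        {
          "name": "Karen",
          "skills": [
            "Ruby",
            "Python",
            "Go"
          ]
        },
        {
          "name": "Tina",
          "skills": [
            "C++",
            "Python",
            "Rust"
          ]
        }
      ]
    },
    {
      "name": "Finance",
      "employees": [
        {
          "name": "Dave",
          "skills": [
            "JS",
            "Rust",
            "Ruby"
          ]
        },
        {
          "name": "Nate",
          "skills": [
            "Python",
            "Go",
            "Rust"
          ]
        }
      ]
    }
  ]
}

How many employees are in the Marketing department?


Path: departments[0].employees
Count: 3

ANSWER: 3


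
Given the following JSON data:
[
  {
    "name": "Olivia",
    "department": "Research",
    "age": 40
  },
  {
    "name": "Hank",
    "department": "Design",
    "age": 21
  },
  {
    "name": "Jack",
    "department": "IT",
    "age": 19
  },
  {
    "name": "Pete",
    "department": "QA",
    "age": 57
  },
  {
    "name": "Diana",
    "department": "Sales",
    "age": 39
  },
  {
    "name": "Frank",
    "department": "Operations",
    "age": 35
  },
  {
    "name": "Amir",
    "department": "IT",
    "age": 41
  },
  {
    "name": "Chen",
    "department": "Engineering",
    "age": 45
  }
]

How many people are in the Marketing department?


Scanning records for department = Marketing
  No matches found
Count: 0

ANSWER: 0


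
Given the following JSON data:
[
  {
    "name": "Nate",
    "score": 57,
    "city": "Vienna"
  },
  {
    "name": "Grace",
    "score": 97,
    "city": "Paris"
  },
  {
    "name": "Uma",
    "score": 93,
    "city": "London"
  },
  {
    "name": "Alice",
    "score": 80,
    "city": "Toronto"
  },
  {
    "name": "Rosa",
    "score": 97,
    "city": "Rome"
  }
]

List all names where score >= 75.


Filtering records where score >= 75:
  Nate (score=57) -> no
  Grace (score=97) -> YES
  Uma (score=93) -> YES
  Alice (score=80) -> YES
  Rosa (score=97) -> YES


ANSWER: Grace, Uma, Alice, Rosa


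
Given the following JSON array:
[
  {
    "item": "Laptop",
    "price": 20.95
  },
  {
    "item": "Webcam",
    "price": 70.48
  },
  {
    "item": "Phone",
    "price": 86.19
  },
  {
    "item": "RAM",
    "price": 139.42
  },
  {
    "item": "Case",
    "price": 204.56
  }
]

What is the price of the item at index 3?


Array index 3 -> RAM
price = 139.42

ANSWER: 139.42


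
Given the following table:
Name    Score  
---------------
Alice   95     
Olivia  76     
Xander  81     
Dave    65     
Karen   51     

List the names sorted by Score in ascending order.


Sorting by Score (ascending):
  Karen: 51
  Dave: 65
  Olivia: 76
  Xander: 81
  Alice: 95


ANSWER: Karen, Dave, Olivia, Xander, Alice


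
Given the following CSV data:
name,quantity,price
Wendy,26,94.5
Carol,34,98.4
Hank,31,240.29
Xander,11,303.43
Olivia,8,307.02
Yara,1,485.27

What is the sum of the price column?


Values in 'price' column:
  Row 1: 94.5
  Row 2: 98.4
  Row 3: 240.29
  Row 4: 303.43
  Row 5: 307.02
  Row 6: 485.27
Sum = 94.5 + 98.4 + 240.29 + 303.43 + 307.02 + 485.27 = 1528.91

ANSWER: 1528.91


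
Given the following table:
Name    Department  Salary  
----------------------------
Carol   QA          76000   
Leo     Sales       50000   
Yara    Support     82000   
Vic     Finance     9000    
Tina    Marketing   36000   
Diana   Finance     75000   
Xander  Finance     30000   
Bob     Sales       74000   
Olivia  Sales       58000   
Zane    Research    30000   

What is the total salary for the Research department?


Research department members:
  Zane: 30000
Total = 30000 = 30000

ANSWER: 30000


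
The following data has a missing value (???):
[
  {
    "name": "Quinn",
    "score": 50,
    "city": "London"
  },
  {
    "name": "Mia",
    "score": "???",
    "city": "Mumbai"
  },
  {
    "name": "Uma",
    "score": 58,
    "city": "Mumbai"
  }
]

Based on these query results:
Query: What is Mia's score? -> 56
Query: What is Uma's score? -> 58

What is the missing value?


The missing value is Mia's score
From query: Mia's score = 56

ANSWER: 56


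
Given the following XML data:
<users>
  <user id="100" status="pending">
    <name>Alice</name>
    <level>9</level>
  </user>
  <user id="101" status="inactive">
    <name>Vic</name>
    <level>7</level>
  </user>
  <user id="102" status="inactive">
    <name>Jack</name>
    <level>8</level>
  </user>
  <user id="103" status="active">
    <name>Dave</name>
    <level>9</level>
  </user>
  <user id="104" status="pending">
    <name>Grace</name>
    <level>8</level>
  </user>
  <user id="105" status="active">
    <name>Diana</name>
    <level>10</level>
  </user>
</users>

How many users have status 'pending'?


Counting users with status='pending':
  Alice (id=100) -> MATCH
  Grace (id=104) -> MATCH
Count: 2

ANSWER: 2


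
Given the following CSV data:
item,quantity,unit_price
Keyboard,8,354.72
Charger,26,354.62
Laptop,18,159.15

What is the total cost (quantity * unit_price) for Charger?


Row: Charger
quantity = 26
unit_price = 354.62
total = 26 * 354.62 = 9220.12

ANSWER: 9220.12


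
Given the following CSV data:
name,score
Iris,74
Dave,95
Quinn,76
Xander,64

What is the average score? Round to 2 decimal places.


Scores: 74, 95, 76, 64
Sum = 309
Count = 4
Average = 309 / 4 = 77.25

ANSWER: 77.25


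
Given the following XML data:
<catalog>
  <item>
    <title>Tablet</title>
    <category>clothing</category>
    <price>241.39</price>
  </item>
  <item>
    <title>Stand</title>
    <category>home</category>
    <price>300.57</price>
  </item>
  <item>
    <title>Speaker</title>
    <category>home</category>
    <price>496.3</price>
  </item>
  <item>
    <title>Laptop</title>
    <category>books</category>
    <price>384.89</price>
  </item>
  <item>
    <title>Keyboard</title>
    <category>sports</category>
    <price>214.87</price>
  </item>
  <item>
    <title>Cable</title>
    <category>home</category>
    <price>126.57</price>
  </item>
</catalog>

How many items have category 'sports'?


Scanning <item> elements for <category>sports</category>:
  Item 5: Keyboard -> MATCH
Count: 1

ANSWER: 1


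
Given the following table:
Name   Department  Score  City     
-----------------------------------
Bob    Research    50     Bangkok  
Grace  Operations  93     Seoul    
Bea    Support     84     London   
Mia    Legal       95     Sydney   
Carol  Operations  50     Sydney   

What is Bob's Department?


Row 1: Bob
Department = Research

ANSWER: Research


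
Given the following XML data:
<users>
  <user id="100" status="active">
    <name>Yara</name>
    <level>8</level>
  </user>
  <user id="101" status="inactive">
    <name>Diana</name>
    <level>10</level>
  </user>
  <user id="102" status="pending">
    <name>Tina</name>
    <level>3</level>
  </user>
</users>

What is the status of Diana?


Finding user with name = Diana
user id="101" status="inactive"

ANSWER: inactive


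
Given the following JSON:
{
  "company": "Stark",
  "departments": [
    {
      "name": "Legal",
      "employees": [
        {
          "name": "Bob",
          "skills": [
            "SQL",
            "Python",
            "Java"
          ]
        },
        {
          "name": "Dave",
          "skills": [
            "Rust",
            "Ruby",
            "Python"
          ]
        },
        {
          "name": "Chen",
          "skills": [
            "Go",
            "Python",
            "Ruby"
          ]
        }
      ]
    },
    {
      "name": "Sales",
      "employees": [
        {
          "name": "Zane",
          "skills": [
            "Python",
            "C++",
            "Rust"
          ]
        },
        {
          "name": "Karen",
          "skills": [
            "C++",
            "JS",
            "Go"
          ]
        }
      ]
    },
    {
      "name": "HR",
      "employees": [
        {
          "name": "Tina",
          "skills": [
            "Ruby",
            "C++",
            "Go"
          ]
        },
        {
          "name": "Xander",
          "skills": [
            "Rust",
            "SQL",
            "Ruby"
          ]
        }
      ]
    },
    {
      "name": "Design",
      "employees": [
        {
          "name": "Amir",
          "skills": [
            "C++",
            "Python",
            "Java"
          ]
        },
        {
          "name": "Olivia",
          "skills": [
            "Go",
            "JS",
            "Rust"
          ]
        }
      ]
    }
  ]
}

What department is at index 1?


Path: departments[1].name
Value: Sales

ANSWER: Sales


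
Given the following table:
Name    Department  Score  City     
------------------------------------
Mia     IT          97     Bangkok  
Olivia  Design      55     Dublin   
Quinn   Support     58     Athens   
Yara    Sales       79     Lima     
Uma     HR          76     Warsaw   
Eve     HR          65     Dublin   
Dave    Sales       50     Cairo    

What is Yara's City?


Row 4: Yara
City = Lima

ANSWER: Lima


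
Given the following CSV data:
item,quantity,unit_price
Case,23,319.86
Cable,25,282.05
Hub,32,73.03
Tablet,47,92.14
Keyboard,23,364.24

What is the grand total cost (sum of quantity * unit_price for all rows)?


Computing row totals:
  Case: 23 * 319.86 = 7356.78
  Cable: 25 * 282.05 = 7051.25
  Hub: 32 * 73.03 = 2336.96
  Tablet: 47 * 92.14 = 4330.58
  Keyboard: 23 * 364.24 = 8377.52
Grand total = 7356.78 + 7051.25 + 2336.96 + 4330.58 + 8377.52 = 29453.09

ANSWER: 29453.09


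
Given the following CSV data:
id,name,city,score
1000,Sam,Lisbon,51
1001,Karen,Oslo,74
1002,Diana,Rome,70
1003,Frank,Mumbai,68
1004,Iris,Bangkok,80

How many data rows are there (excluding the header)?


Counting rows (excluding header):
Header: id,name,city,score
Data rows: 5

ANSWER: 5


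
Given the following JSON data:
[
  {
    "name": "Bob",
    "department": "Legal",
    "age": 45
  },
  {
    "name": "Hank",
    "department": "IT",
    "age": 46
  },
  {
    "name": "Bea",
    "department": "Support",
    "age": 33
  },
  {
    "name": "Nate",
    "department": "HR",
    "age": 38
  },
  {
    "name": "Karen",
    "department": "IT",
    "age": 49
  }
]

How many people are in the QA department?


Scanning records for department = QA
  No matches found
Count: 0

ANSWER: 0


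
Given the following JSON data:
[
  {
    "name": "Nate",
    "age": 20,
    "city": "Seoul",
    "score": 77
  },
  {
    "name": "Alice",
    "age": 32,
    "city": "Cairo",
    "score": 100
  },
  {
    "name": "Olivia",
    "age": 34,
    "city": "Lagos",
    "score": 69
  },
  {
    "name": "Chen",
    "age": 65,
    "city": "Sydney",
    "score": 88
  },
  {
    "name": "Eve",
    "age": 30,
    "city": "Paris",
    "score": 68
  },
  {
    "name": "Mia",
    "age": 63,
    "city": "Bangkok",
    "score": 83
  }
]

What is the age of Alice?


Looking up record where name = Alice
Record index: 1
Field 'age' = 32

ANSWER: 32


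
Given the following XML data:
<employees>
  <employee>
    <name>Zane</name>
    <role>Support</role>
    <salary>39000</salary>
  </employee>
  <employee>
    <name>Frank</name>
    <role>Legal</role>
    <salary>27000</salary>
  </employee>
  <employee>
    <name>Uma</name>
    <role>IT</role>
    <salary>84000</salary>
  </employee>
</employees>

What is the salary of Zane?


Searching for <employee> with <name>Zane</name>
Found at position 1
<salary>39000</salary>

ANSWER: 39000


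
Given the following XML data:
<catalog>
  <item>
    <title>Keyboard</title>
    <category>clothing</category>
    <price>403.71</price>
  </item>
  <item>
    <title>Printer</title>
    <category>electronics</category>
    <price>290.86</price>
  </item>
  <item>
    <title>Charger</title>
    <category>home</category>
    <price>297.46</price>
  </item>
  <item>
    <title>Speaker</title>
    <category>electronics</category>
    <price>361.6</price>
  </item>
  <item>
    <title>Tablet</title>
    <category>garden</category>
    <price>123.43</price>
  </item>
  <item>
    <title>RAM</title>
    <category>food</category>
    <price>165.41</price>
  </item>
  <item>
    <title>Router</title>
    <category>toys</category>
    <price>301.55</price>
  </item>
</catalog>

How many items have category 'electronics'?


Scanning <item> elements for <category>electronics</category>:
  Item 2: Printer -> MATCH
  Item 4: Speaker -> MATCH
Count: 2

ANSWER: 2


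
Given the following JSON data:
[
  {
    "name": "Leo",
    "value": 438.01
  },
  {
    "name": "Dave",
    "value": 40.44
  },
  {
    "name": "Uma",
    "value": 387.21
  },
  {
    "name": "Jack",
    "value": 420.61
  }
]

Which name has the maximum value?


Comparing values:
  Leo: 438.01
  Dave: 40.44
  Uma: 387.21
  Jack: 420.61
Maximum: Leo (438.01)

ANSWER: Leo


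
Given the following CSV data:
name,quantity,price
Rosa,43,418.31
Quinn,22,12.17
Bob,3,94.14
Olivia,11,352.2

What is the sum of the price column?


Values in 'price' column:
  Row 1: 418.31
  Row 2: 12.17
  Row 3: 94.14
  Row 4: 352.2
Sum = 418.31 + 12.17 + 94.14 + 352.2 = 876.82

ANSWER: 876.82


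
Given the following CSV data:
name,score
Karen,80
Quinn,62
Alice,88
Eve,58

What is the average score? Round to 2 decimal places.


Scores: 80, 62, 88, 58
Sum = 288
Count = 4
Average = 288 / 4 = 72.00

ANSWER: 72.00


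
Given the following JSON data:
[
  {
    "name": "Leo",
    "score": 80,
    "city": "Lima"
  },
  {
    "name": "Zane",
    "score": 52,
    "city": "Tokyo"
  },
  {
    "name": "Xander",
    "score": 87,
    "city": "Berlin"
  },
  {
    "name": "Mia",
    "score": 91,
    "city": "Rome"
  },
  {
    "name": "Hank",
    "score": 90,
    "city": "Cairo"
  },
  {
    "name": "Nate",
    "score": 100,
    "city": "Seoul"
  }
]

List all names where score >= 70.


Filtering records where score >= 70:
  Leo (score=80) -> YES
  Zane (score=52) -> no
  Xander (score=87) -> YES
  Mia (score=91) -> YES
  Hank (score=90) -> YES
  Nate (score=100) -> YES


ANSWER: Leo, Xander, Mia, Hank, Nate


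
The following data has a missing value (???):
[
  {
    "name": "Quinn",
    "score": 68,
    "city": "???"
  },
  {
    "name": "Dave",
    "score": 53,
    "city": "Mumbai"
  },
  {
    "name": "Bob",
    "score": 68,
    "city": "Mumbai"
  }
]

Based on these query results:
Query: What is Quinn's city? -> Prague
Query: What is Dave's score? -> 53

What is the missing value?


The missing value is Quinn's city
From query: Quinn's city = Prague

ANSWER: Prague


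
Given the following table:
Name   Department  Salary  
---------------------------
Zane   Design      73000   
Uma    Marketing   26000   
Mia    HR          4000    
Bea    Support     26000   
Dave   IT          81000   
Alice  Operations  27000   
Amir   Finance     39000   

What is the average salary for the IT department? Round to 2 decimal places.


IT department members:
  Dave: 81000
Sum = 81000
Count = 1
Average = 81000 / 1 = 81000.00

ANSWER: 81000.00


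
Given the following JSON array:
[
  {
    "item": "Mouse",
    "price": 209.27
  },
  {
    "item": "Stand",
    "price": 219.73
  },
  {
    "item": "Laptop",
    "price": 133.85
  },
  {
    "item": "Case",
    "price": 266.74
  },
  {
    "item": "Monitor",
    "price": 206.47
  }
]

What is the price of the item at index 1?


Array index 1 -> Stand
price = 219.73

ANSWER: 219.73


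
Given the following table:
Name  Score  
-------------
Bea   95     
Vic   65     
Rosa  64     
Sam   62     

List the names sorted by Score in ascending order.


Sorting by Score (ascending):
  Sam: 62
  Rosa: 64
  Vic: 65
  Bea: 95


ANSWER: Sam, Rosa, Vic, Bea


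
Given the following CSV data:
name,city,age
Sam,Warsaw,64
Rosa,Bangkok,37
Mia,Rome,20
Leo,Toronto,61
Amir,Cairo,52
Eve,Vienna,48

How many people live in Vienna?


Scanning city column for 'Vienna':
  Row 6: Eve -> MATCH
Total matches: 1

ANSWER: 1


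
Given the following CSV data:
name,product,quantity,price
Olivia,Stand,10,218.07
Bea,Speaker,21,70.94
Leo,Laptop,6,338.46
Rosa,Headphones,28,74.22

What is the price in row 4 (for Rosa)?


Row 4: Rosa
Column 'price' = 74.22

ANSWER: 74.22


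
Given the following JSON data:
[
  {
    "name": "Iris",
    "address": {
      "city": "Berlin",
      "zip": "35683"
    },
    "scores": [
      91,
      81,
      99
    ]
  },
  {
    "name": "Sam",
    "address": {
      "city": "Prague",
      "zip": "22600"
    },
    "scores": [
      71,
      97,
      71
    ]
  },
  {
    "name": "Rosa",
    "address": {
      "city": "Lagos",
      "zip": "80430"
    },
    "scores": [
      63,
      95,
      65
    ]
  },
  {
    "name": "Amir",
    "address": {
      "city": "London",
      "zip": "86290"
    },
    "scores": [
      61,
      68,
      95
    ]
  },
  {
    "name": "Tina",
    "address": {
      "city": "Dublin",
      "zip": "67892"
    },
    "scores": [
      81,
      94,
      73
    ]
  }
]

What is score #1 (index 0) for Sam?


Path: records[1].scores[0]
Value: 71

ANSWER: 71


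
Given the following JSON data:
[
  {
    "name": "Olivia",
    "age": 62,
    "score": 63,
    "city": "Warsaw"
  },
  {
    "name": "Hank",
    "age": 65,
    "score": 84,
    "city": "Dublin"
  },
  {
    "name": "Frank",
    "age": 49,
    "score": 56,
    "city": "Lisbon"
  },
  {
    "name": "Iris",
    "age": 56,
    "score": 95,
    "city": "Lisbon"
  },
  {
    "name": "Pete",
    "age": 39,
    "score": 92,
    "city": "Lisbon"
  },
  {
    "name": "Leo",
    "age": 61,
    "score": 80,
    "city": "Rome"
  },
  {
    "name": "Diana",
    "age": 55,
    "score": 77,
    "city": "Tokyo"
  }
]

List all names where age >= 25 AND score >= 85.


Checking both conditions:
  Olivia (age=62, score=63) -> no
  Hank (age=65, score=84) -> no
  Frank (age=49, score=56) -> no
  Iris (age=56, score=95) -> YES
  Pete (age=39, score=92) -> YES
  Leo (age=61, score=80) -> no
  Diana (age=55, score=77) -> no


ANSWER: Iris, Pete


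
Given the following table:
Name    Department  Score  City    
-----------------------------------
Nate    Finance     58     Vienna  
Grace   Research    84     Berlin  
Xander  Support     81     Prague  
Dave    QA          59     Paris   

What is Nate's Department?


Row 1: Nate
Department = Finance

ANSWER: Finance


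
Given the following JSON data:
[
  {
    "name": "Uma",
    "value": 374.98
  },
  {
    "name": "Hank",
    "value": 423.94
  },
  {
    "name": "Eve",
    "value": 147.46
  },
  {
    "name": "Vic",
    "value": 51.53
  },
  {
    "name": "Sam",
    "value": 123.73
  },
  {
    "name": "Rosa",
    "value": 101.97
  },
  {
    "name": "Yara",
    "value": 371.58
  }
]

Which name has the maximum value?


Comparing values:
  Uma: 374.98
  Hank: 423.94
  Eve: 147.46
  Vic: 51.53
  Sam: 123.73
  Rosa: 101.97
  Yara: 371.58
Maximum: Hank (423.94)

ANSWER: Hank


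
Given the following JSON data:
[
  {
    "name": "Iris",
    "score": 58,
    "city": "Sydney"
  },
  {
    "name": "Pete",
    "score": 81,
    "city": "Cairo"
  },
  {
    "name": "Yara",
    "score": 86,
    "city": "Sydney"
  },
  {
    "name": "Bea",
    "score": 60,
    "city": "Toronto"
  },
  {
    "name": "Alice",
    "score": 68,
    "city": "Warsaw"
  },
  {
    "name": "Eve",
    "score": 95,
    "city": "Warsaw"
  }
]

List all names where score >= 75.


Filtering records where score >= 75:
  Iris (score=58) -> no
  Pete (score=81) -> YES
  Yara (score=86) -> YES
  Bea (score=60) -> no
  Alice (score=68) -> no
  Eve (score=95) -> YES


ANSWER: Pete, Yara, Eve


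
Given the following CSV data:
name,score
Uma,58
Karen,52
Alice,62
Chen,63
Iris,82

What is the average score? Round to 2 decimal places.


Scores: 58, 52, 62, 63, 82
Sum = 317
Count = 5
Average = 317 / 5 = 63.40

ANSWER: 63.40


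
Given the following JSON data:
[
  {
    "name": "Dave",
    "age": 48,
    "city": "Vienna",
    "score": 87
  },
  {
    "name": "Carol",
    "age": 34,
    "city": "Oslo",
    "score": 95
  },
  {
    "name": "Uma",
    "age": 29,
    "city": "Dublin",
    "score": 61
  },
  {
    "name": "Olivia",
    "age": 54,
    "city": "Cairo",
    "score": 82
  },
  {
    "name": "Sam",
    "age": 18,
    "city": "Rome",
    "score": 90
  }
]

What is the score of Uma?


Looking up record where name = Uma
Record index: 2
Field 'score' = 61

ANSWER: 61


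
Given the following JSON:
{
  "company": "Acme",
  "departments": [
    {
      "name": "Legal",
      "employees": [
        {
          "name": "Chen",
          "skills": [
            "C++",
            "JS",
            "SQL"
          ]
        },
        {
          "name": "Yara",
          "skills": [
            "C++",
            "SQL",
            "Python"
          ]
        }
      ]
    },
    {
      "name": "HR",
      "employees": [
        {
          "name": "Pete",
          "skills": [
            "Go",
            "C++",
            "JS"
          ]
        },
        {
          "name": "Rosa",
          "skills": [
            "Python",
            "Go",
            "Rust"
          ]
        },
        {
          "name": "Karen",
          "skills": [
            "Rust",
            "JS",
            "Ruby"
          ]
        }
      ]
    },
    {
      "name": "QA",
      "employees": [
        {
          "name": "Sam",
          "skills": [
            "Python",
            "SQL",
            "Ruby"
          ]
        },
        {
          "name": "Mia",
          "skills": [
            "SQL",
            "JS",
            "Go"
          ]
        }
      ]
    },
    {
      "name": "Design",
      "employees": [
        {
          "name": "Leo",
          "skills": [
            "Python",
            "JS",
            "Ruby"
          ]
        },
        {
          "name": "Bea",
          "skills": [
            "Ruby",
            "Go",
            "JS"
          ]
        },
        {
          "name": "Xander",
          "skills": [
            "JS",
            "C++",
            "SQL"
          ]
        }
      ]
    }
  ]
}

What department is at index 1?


Path: departments[1].name
Value: HR

ANSWER: HR


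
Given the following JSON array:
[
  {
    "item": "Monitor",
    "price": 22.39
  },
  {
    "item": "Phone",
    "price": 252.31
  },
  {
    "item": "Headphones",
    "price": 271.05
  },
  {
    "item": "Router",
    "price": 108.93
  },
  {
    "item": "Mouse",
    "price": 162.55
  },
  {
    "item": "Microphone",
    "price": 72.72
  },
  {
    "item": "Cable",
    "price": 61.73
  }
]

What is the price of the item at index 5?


Array index 5 -> Microphone
price = 72.72

ANSWER: 72.72


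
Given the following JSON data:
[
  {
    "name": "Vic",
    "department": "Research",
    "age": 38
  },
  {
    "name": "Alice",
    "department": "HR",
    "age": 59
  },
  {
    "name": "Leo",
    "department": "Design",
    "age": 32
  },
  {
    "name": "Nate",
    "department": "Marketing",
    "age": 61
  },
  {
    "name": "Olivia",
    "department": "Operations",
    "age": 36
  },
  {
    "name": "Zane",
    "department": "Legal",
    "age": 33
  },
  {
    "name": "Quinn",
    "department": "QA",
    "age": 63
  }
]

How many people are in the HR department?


Scanning records for department = HR
  Record 1: Alice
Count: 1

ANSWER: 1


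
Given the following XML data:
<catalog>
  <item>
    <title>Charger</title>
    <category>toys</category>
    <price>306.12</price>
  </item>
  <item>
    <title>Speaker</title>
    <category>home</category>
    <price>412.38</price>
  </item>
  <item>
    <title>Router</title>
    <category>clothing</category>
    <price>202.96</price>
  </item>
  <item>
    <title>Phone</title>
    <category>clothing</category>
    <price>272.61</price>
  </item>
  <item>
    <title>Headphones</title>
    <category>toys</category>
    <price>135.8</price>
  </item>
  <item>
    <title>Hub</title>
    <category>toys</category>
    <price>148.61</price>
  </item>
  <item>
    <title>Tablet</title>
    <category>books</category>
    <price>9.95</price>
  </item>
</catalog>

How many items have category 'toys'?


Scanning <item> elements for <category>toys</category>:
  Item 1: Charger -> MATCH
  Item 5: Headphones -> MATCH
  Item 6: Hub -> MATCH
Count: 3

ANSWER: 3


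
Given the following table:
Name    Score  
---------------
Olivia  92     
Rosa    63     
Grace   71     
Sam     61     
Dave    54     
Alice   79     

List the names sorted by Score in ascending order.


Sorting by Score (ascending):
  Dave: 54
  Sam: 61
  Rosa: 63
  Grace: 71
  Alice: 79
  Olivia: 92


ANSWER: Dave, Sam, Rosa, Grace, Alice, Olivia


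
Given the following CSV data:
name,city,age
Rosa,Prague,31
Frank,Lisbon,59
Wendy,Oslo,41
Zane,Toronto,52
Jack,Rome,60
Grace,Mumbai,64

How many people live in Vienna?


Scanning city column for 'Vienna':
Total matches: 0

ANSWER: 0


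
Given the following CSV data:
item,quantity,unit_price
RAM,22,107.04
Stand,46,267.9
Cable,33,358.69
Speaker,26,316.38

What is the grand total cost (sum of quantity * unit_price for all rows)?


Computing row totals:
  RAM: 22 * 107.04 = 2354.88
  Stand: 46 * 267.9 = 12323.4
  Cable: 33 * 358.69 = 11836.77
  Speaker: 26 * 316.38 = 8225.88
Grand total = 2354.88 + 12323.4 + 11836.77 + 8225.88 = 34740.93

ANSWER: 34740.93


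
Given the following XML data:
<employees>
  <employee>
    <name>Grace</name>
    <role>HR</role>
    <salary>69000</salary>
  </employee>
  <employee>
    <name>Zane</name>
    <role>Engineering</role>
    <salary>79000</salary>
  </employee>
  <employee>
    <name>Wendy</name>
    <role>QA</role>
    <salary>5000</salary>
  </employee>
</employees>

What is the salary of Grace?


Searching for <employee> with <name>Grace</name>
Found at position 1
<salary>69000</salary>

ANSWER: 69000


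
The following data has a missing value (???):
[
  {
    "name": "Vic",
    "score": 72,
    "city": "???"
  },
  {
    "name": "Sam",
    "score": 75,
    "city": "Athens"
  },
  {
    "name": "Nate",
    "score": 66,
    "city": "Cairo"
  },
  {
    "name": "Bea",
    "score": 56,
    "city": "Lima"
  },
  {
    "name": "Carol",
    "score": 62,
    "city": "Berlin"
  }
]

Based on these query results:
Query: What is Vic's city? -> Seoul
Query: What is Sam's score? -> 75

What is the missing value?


The missing value is Vic's city
From query: Vic's city = Seoul

ANSWER: Seoul


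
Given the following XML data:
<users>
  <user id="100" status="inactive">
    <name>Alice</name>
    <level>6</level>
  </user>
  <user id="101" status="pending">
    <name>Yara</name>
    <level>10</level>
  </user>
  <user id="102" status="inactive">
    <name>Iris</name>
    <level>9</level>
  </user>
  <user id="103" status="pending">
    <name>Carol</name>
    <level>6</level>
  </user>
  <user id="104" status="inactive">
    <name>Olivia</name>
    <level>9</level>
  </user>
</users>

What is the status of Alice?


Finding user with name = Alice
user id="100" status="inactive"

ANSWER: inactive


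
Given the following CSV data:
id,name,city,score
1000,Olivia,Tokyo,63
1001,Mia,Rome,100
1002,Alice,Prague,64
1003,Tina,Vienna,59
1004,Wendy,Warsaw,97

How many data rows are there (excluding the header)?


Counting rows (excluding header):
Header: id,name,city,score
Data rows: 5

ANSWER: 5


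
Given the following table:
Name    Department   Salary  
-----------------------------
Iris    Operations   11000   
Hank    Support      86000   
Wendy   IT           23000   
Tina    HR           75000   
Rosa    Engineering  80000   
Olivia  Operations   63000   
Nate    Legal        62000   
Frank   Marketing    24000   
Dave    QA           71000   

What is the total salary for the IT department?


IT department members:
  Wendy: 23000
Total = 23000 = 23000

ANSWER: 23000


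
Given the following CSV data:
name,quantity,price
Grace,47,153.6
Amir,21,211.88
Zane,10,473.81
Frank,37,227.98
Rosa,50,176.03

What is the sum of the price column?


Values in 'price' column:
  Row 1: 153.6
  Row 2: 211.88
  Row 3: 473.81
  Row 4: 227.98
  Row 5: 176.03
Sum = 153.6 + 211.88 + 473.81 + 227.98 + 176.03 = 1243.3

ANSWER: 1243.3


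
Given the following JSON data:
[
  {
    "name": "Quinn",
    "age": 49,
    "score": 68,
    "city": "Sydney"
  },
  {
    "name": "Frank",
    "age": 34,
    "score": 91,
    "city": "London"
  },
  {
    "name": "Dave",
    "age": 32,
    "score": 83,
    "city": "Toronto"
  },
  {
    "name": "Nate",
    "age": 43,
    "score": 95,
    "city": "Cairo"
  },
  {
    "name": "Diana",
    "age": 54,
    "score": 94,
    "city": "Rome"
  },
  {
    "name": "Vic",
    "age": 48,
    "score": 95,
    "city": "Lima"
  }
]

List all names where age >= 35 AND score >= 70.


Checking both conditions:
  Quinn (age=49, score=68) -> no
  Frank (age=34, score=91) -> no
  Dave (age=32, score=83) -> no
  Nate (age=43, score=95) -> YES
  Diana (age=54, score=94) -> YES
  Vic (age=48, score=95) -> YES


ANSWER: Nate, Diana, Vic
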